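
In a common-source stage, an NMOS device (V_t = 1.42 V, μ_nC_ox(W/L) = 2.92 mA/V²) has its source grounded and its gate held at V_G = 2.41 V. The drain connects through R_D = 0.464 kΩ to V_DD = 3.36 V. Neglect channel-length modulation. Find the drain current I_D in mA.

I_D = 1.43 mA

V_GS = V_G = 2.41 V, so V_ov = 2.41 − 1.42 = 0.99 V.
Assume saturation: I_D = ½ k_n V_ov² = 0.5 × 2.92 × 0.99² = 1.43 mA, giving V_DS = V_DD − I_D R_D = 3.36 − 1.43 × 0.464 = 2.7 V.
V_DS = 2.7 V ≥ V_ov = 0.99 V, confirming saturation.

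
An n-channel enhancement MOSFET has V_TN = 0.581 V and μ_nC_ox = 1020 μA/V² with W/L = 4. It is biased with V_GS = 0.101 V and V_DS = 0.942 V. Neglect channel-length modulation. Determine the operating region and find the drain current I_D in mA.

V_GS = 0.101 V < V_TN = 0.581 V, so the transistor is in cutoff.

Cutoff; I_D = 0 mA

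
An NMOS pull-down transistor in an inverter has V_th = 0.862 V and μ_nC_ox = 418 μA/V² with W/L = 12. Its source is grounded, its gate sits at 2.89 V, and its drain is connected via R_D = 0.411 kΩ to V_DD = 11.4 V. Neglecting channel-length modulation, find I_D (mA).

V_GS = V_G = 2.89 V, so V_ov = 2.89 − 0.862 = 2.03 V.
k_n = μ_nC_ox · (W/L) = 5.016 mA/V².
Assume saturation: I_D = ½ k_n V_ov² = 0.5 × 5.016 × 2.03² = 10.3 mA, giving V_DS = V_DD − I_D R_D = 11.4 − 10.3 × 0.411 = 7.16 V.
V_DS = 7.16 V ≥ V_ov = 2.03 V, confirming saturation.

I_D = 10.3 mA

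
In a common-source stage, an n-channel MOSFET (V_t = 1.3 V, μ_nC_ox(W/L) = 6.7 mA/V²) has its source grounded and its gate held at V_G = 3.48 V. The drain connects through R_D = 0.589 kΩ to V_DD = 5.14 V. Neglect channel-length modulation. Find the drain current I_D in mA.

V_GS = V_G = 3.48 V, so V_ov = 3.48 − 1.3 = 2.18 V.
Assume saturation: I_D = ½ k_n V_ov² = 0.5 × 6.7 × 2.18² = 15.9 mA, giving V_DS = V_DD − I_D R_D = 5.14 − 15.9 × 0.589 = -4.24 V.
But -4.24 V < V_ov = 2.18 V, so the device is actually in triode.
In triode I_D = k_n[V_ov V_DS − ½ V_DS²] and I_D = (V_DD − V_DS)/R_D. Equating: 1.97 V_DS² − 9.603 V_DS + 5.14 = 0, giving V_DS = 0.612 V (the root below V_ov).
I_D = (5.14 − 0.612) / 0.589 = 7.69 mA.

I_D = 7.69 mA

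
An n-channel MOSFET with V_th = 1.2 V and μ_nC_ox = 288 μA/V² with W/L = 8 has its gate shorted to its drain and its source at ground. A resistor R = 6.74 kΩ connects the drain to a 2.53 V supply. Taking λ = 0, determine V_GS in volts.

With gate tied to drain, V_GS = V_DS ≥ V_GS − V_th, so the device is in saturation.
k_n = μ_nC_ox · (W/L) = 2.304 mA/V².
KCL at the drain: ½ k_n (V_GS − V_th)² = (V_DD − V_GS)/R.
Let x = V_GS − 1.2. Then 7.76 x² + x − 1.33 = 0, giving x = 0.354 V (positive root), so V_GS = 1.55 V.
I_D = (V_DD − V_GS)/R = (2.53 − 1.55) / 6.74 = 0.145 mA.

V_GS = 1.55 V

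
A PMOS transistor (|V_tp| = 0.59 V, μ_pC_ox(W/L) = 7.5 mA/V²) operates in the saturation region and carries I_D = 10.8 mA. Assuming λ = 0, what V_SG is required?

In saturation I_D = ½ k_p (V_SG − |V_tp|)², so V_SG − |V_tp| = √(2 I_D / k_p) = √(2 × 10.8 / 7.5) = 1.7 V.
V_SG = 0.59 + 1.7 = 2.29 V.

V_SG = 2.29 V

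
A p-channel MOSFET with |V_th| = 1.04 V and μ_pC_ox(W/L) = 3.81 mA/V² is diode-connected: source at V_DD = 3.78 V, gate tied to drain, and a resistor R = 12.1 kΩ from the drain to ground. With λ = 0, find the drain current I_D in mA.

With gate tied to drain, V_SG = V_SD ≥ V_SG − |V_th|, so the device is in saturation.
KCL at the drain: ½ k_p (V_SG − |V_th|)² = (V_DD − V_SG)/R.
Let x = V_SG − 1.04. Then 23.1 x² + x − 2.74 = 0, giving x = 0.324 V (positive root), so V_SG = 1.36 V.
I_D = (V_DD − V_SG)/R = (3.78 − 1.36) / 12.1 = 0.2 mA.

I_D = 0.200 mA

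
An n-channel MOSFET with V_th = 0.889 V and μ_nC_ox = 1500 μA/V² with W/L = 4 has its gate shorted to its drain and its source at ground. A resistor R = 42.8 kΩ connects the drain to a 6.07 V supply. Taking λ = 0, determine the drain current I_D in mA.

I_D = 0.116 mA

With gate tied to drain, V_GS = V_DS ≥ V_GS − V_th, so the device is in saturation.
k_n = μ_nC_ox · (W/L) = 6 mA/V².
KCL at the drain: ½ k_n (V_GS − V_th)² = (V_DD − V_GS)/R.
Let x = V_GS − 0.889. Then 128 x² + x − 5.181 = 0, giving x = 0.197 V (positive root), so V_GS = 1.09 V.
I_D = (V_DD − V_GS)/R = (6.07 − 1.09) / 42.8 = 0.116 mA.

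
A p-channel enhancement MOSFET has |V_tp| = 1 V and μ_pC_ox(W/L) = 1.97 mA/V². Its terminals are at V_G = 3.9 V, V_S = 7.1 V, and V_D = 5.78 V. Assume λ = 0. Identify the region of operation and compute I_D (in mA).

Triode; I_D = 4.00 mA

V_SG = V_S − V_G = 7.1 − 3.9 = 3.2 V; V_SD = V_S − V_D = 7.1 − 5.78 = 1.32 V.
V_ov = V_SG − |V_tp| = 3.2 − 1 = 2.2 V.
Since V_SD = 1.32 V < V_ov = 2.2 V, the device is in the triode region.
I_D = k_p [V_ov · V_SD − ½ V_SD²] = 1.97 × [2.2 × 1.32 − 0.5 × 1.32²] = 4 mA.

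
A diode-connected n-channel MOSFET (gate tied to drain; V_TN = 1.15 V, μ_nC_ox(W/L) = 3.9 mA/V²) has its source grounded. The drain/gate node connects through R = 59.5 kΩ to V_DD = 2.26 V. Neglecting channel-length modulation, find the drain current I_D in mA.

With gate tied to drain, V_GS = V_DS ≥ V_GS − V_TN, so the device is in saturation.
KCL at the drain: ½ k_n (V_GS − V_TN)² = (V_DD − V_GS)/R.
Let x = V_GS − 1.15. Then 116 x² + x − 1.11 = 0, giving x = 0.0936 V (positive root), so V_GS = 1.24 V.
I_D = (V_DD − V_GS)/R = (2.26 − 1.24) / 59.5 = 0.0171 mA.

I_D = 0.0171 mA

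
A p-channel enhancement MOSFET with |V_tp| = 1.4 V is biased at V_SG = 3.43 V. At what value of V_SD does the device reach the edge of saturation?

V_SD,sat = 2.03 V

The boundary between triode and saturation is V_SD = V_SG − |V_tp| = V_ov.
V_ov = 3.43 − 1.4 = 2.03 V.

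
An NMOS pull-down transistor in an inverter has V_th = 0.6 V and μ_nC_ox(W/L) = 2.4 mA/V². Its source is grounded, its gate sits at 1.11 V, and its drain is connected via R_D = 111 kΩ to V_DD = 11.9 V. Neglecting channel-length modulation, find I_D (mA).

I_D = 0.106 mA

V_GS = V_G = 1.11 V, so V_ov = 1.11 − 0.6 = 0.51 V.
Assume saturation: I_D = ½ k_n V_ov² = 0.5 × 2.4 × 0.51² = 0.312 mA, giving V_DS = V_DD − I_D R_D = 11.9 − 0.312 × 111 = -22.7 V.
But -22.7 V < V_ov = 0.51 V, so the device is actually in triode.
In triode I_D = k_n[V_ov V_DS − ½ V_DS²] and I_D = (V_DD − V_DS)/R_D. Equating: 133 V_DS² − 136.9 V_DS + 11.9 = 0, giving V_DS = 0.0959 V (the root below V_ov).
I_D = (11.9 − 0.0959) / 111 = 0.106 mA.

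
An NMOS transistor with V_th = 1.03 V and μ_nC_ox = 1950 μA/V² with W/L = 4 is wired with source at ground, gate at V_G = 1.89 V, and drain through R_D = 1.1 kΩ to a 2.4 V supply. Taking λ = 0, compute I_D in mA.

I_D = 1.86 mA

V_GS = V_G = 1.89 V, so V_ov = 1.89 − 1.03 = 0.86 V.
k_n = μ_nC_ox · (W/L) = 7.8 mA/V².
Assume saturation: I_D = ½ k_n V_ov² = 0.5 × 7.8 × 0.86² = 2.88 mA, giving V_DS = V_DD − I_D R_D = 2.4 − 2.88 × 1.1 = -0.773 V.
But -0.773 V < V_ov = 0.86 V, so the device is actually in triode.
In triode I_D = k_n[V_ov V_DS − ½ V_DS²] and I_D = (V_DD − V_DS)/R_D. Equating: 4.29 V_DS² − 8.379 V_DS + 2.4 = 0, giving V_DS = 0.349 V (the root below V_ov).
I_D = (2.4 − 0.349) / 1.1 = 1.86 mA.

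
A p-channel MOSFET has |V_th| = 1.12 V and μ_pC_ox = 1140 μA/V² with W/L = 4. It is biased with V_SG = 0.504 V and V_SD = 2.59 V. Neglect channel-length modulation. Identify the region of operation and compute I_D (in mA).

V_SG = 0.504 V < |V_th| = 1.12 V, so the transistor is in cutoff.

Cutoff; I_D = 0 mA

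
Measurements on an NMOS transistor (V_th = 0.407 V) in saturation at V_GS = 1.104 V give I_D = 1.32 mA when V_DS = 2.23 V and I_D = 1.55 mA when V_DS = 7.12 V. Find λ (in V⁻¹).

With V_GS fixed, I_D ∝ (1 + λ V_DS) in saturation, so I_D2/I_D1 = (1 + λ V_DS2)/(1 + λ V_DS1).
1.55/1.32 = 1.174 = (1 + 7.12 λ)/(1 + 2.23 λ).
Solving: λ (I_D1 V_DS2 − I_D2 V_DS1) = I_D2 − I_D1, so λ = (1.55 − 1.32) / (1.32 × 7.12 − 1.55 × 2.23) = 0.23 / 5.94 = 0.0387 V⁻¹.

λ = 0.0387 V⁻¹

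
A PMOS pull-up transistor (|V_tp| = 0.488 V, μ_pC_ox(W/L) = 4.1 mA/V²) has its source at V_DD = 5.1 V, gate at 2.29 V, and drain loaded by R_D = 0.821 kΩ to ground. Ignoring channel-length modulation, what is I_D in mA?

V_SG = V_DD − V_G = 5.1 − 2.29 = 2.81 V, so V_ov = 2.81 − 0.488 = 2.32 V.
Assume saturation: I_D = ½ k_p V_ov² = 0.5 × 4.1 × 2.32² = 11.1 mA, giving V_SD = V_DD − I_D R_D = 5.1 − 11.1 × 0.821 = -3.97 V.
But -3.97 V < V_ov = 2.32 V, so the device is actually in triode.
In triode I_D = k_p[V_ov V_SD − ½ V_SD²] and I_D = (V_DD − V_SD)/R_D. Equating: 1.68 V_SD² − 8.816 V_SD + 5.1 = 0, giving V_SD = 0.662 V (the root below V_ov).
I_D = (5.1 − 0.662) / 0.821 = 5.41 mA.

I_D = 5.41 mA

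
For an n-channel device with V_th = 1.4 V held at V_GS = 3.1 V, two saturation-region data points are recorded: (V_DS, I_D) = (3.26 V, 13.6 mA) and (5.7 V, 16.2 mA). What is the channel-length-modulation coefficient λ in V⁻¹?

λ = 0.105 V⁻¹

With V_GS fixed, I_D ∝ (1 + λ V_DS) in saturation, so I_D2/I_D1 = (1 + λ V_DS2)/(1 + λ V_DS1).
16.2/13.6 = 1.191 = (1 + 5.7 λ)/(1 + 3.26 λ).
Solving: λ (I_D1 V_DS2 − I_D2 V_DS1) = I_D2 − I_D1, so λ = (16.2 − 13.6) / (13.6 × 5.7 − 16.2 × 3.26) = 2.6 / 24.7 = 0.105 V⁻¹.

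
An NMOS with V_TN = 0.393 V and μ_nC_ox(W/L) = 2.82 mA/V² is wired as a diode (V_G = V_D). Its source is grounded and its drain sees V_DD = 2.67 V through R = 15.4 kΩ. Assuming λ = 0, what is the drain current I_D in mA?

With gate tied to drain, V_GS = V_DS ≥ V_GS − V_TN, so the device is in saturation.
KCL at the drain: ½ k_n (V_GS − V_TN)² = (V_DD − V_GS)/R.
Let x = V_GS − 0.393. Then 21.7 x² + x − 2.277 = 0, giving x = 0.302 V (positive root), so V_GS = 0.695 V.
I_D = (V_DD − V_GS)/R = (2.67 − 0.695) / 15.4 = 0.128 mA.

I_D = 0.128 mA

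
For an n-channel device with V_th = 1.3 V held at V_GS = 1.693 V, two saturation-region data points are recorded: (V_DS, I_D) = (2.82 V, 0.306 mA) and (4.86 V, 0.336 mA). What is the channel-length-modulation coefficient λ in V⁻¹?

With V_GS fixed, I_D ∝ (1 + λ V_DS) in saturation, so I_D2/I_D1 = (1 + λ V_DS2)/(1 + λ V_DS1).
0.336/0.306 = 1.098 = (1 + 4.86 λ)/(1 + 2.82 λ).
Solving: λ (I_D1 V_DS2 − I_D2 V_DS1) = I_D2 − I_D1, so λ = (0.336 − 0.306) / (0.306 × 4.86 − 0.336 × 2.82) = 0.03 / 0.54 = 0.0556 V⁻¹.

λ = 0.0556 V⁻¹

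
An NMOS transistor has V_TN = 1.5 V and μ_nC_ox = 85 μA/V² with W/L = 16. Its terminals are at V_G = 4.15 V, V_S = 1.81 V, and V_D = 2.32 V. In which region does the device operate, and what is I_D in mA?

Triode; I_D = 0.406 mA

V_GS = V_G − V_S = 4.15 − 1.81 = 2.34 V; V_DS = V_D − V_S = 2.32 − 1.81 = 0.51 V.
k_n = μ_nC_ox · (W/L) = 1.36 mA/V².
V_ov = V_GS − V_TN = 2.34 − 1.5 = 0.84 V.
Since V_DS = 0.51 V < V_ov = 0.84 V, the device is in the triode region.
I_D = k_n [V_ov · V_DS − ½ V_DS²] = 1.36 × [0.84 × 0.51 − 0.5 × 0.51²] = 0.406 mA.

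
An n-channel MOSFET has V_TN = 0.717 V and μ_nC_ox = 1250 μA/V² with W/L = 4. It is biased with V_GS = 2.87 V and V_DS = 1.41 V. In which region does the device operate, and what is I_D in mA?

k_n = μ_nC_ox · (W/L) = 5 mA/V².
V_ov = V_GS − V_TN = 2.87 − 0.717 = 2.15 V.
Since V_DS = 1.41 V < V_ov = 2.15 V, the device is in the triode region.
I_D = k_n [V_ov · V_DS − ½ V_DS²] = 5 × [2.15 × 1.41 − 0.5 × 1.41²] = 10.2 mA.

Triode; I_D = 10.2 mA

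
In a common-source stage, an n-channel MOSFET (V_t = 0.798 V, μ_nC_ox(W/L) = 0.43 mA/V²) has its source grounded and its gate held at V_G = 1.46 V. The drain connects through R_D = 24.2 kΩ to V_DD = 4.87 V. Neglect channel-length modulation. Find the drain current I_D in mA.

I_D = 0.0942 mA

V_GS = V_G = 1.46 V, so V_ov = 1.46 − 0.798 = 0.662 V.
Assume saturation: I_D = ½ k_n V_ov² = 0.5 × 0.43 × 0.662² = 0.0942 mA, giving V_DS = V_DD − I_D R_D = 4.87 − 0.0942 × 24.2 = 2.59 V.
V_DS = 2.59 V ≥ V_ov = 0.662 V, confirming saturation.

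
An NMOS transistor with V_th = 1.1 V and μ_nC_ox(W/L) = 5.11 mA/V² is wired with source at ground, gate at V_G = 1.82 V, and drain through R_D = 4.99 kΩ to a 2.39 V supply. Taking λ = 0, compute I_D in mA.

V_GS = V_G = 1.82 V, so V_ov = 1.82 − 1.1 = 0.72 V.
Assume saturation: I_D = ½ k_n V_ov² = 0.5 × 5.11 × 0.72² = 1.32 mA, giving V_DS = V_DD − I_D R_D = 2.39 − 1.32 × 4.99 = -4.22 V.
But -4.22 V < V_ov = 0.72 V, so the device is actually in triode.
In triode I_D = k_n[V_ov V_DS − ½ V_DS²] and I_D = (V_DD − V_DS)/R_D. Equating: 12.7 V_DS² − 19.36 V_DS + 2.39 = 0, giving V_DS = 0.136 V (the root below V_ov).
I_D = (2.39 − 0.136) / 4.99 = 0.452 mA.

I_D = 0.452 mA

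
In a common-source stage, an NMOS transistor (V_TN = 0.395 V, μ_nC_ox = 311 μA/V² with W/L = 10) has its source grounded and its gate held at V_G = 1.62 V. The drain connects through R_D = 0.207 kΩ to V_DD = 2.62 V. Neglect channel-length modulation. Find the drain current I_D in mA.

V_GS = V_G = 1.62 V, so V_ov = 1.62 − 0.395 = 1.23 V.
k_n = μ_nC_ox · (W/L) = 3.11 mA/V².
Assume saturation: I_D = ½ k_n V_ov² = 0.5 × 3.11 × 1.23² = 2.33 mA, giving V_DS = V_DD − I_D R_D = 2.62 − 2.33 × 0.207 = 2.14 V.
V_DS = 2.14 V ≥ V_ov = 1.23 V, confirming saturation.

I_D = 2.33 mA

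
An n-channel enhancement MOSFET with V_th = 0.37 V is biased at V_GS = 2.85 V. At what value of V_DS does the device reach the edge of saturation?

The boundary between triode and saturation is V_DS = V_GS − V_th = V_ov.
V_ov = 2.85 − 0.37 = 2.48 V.

V_DS,sat = 2.48 V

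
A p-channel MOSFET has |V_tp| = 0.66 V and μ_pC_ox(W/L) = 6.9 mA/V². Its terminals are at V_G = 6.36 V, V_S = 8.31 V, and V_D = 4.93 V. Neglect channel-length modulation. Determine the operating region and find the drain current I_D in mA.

Saturation; I_D = 5.74 mA

V_SG = V_S − V_G = 8.31 − 6.36 = 1.95 V; V_SD = V_S − V_D = 8.31 − 4.93 = 3.38 V.
V_ov = V_SG − |V_tp| = 1.95 − 0.66 = 1.29 V.
Since V_SD = 3.38 V ≥ V_ov = 1.29 V, the device is in saturation.
I_D = ½ k_p V_ov² = 0.5 × 6.9 × 1.29² = 5.74 mA.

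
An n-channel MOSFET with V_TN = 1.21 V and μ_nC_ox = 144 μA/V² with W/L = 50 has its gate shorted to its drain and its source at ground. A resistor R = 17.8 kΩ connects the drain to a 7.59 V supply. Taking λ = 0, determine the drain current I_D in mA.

I_D = 0.341 mA

With gate tied to drain, V_GS = V_DS ≥ V_GS − V_TN, so the device is in saturation.
k_n = μ_nC_ox · (W/L) = 7.2 mA/V².
KCL at the drain: ½ k_n (V_GS − V_TN)² = (V_DD − V_GS)/R.
Let x = V_GS − 1.21. Then 64.1 x² + x − 6.38 = 0, giving x = 0.308 V (positive root), so V_GS = 1.52 V.
I_D = (V_DD − V_GS)/R = (7.59 − 1.52) / 17.8 = 0.341 mA.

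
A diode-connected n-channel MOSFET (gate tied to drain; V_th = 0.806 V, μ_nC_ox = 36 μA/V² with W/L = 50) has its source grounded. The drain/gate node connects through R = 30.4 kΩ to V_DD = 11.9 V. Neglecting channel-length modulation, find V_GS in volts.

With gate tied to drain, V_GS = V_DS ≥ V_GS − V_th, so the device is in saturation.
k_n = μ_nC_ox · (W/L) = 1.8 mA/V².
KCL at the drain: ½ k_n (V_GS − V_th)² = (V_DD − V_GS)/R.
Let x = V_GS − 0.806. Then 27.4 x² + x − 11.09 = 0, giving x = 0.619 V (positive root), so V_GS = 1.42 V.
I_D = (V_DD − V_GS)/R = (11.9 − 1.42) / 30.4 = 0.345 mA.

V_GS = 1.42 V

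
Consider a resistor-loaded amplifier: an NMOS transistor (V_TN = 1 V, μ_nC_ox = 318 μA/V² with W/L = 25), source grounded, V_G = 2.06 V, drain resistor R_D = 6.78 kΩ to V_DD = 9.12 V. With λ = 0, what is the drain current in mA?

V_GS = V_G = 2.06 V, so V_ov = 2.06 − 1 = 1.06 V.
k_n = μ_nC_ox · (W/L) = 7.95 mA/V².
Assume saturation: I_D = ½ k_n V_ov² = 0.5 × 7.95 × 1.06² = 4.47 mA, giving V_DS = V_DD − I_D R_D = 9.12 − 4.47 × 6.78 = -21.2 V.
But -21.2 V < V_ov = 1.06 V, so the device is actually in triode.
In triode I_D = k_n[V_ov V_DS − ½ V_DS²] and I_D = (V_DD − V_DS)/R_D. Equating: 27 V_DS² − 58.14 V_DS + 9.12 = 0, giving V_DS = 0.17 V (the root below V_ov).
I_D = (9.12 − 0.17) / 6.78 = 1.32 mA.

I_D = 1.32 mA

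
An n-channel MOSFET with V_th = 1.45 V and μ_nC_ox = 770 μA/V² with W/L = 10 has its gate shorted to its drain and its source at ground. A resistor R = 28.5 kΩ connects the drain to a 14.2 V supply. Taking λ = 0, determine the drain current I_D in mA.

I_D = 0.436 mA

With gate tied to drain, V_GS = V_DS ≥ V_GS − V_th, so the device is in saturation.
k_n = μ_nC_ox · (W/L) = 7.7 mA/V².
KCL at the drain: ½ k_n (V_GS − V_th)² = (V_DD − V_GS)/R.
Let x = V_GS − 1.45. Then 110 x² + x − 12.75 = 0, giving x = 0.336 V (positive root), so V_GS = 1.79 V.
I_D = (V_DD − V_GS)/R = (14.2 − 1.79) / 28.5 = 0.436 mA.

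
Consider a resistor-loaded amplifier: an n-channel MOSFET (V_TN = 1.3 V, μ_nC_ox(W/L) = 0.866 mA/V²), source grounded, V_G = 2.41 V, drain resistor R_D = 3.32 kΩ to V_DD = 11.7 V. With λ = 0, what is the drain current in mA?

I_D = 0.533 mA

V_GS = V_G = 2.41 V, so V_ov = 2.41 − 1.3 = 1.11 V.
Assume saturation: I_D = ½ k_n V_ov² = 0.5 × 0.866 × 1.11² = 0.533 mA, giving V_DS = V_DD − I_D R_D = 11.7 − 0.533 × 3.32 = 9.93 V.
V_DS = 9.93 V ≥ V_ov = 1.11 V, confirming saturation.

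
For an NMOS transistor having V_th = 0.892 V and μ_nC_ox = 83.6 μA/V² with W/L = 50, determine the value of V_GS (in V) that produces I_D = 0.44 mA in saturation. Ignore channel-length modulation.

V_GS = 1.35 V

k_n = μ_nC_ox · (W/L) = 4.18 mA/V².
In saturation I_D = ½ k_n (V_GS − V_th)², so V_GS − V_th = √(2 I_D / k_n) = √(2 × 0.44 / 4.18) = 0.459 V.
V_GS = 0.892 + 0.459 = 1.35 V.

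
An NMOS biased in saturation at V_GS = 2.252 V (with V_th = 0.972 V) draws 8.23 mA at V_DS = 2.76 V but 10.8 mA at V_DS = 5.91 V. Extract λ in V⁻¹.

With V_GS fixed, I_D ∝ (1 + λ V_DS) in saturation, so I_D2/I_D1 = (1 + λ V_DS2)/(1 + λ V_DS1).
10.8/8.23 = 1.312 = (1 + 5.91 λ)/(1 + 2.76 λ).
Solving: λ (I_D1 V_DS2 − I_D2 V_DS1) = I_D2 − I_D1, so λ = (10.8 − 8.23) / (8.23 × 5.91 − 10.8 × 2.76) = 2.57 / 18.8 = 0.136 V⁻¹.

λ = 0.136 V⁻¹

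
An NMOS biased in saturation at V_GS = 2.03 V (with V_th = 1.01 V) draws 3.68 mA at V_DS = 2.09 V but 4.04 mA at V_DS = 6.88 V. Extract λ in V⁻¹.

With V_GS fixed, I_D ∝ (1 + λ V_DS) in saturation, so I_D2/I_D1 = (1 + λ V_DS2)/(1 + λ V_DS1).
4.04/3.68 = 1.098 = (1 + 6.88 λ)/(1 + 2.09 λ).
Solving: λ (I_D1 V_DS2 − I_D2 V_DS1) = I_D2 − I_D1, so λ = (4.04 − 3.68) / (3.68 × 6.88 − 4.04 × 2.09) = 0.36 / 16.9 = 0.0213 V⁻¹.

λ = 0.0213 V⁻¹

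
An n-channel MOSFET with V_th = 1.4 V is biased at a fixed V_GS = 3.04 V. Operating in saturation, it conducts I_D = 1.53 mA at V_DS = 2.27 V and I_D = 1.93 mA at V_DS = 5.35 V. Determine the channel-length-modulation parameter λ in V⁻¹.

λ = 0.105 V⁻¹

With V_GS fixed, I_D ∝ (1 + λ V_DS) in saturation, so I_D2/I_D1 = (1 + λ V_DS2)/(1 + λ V_DS1).
1.93/1.53 = 1.261 = (1 + 5.35 λ)/(1 + 2.27 λ).
Solving: λ (I_D1 V_DS2 − I_D2 V_DS1) = I_D2 − I_D1, so λ = (1.93 − 1.53) / (1.53 × 5.35 − 1.93 × 2.27) = 0.4 / 3.8 = 0.105 V⁻¹.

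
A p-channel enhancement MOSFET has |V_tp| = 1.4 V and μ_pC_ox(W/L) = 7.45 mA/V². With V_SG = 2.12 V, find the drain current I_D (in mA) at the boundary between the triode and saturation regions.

At the boundary V_SD = V_ov = V_SG − |V_tp| = 2.12 − 1.4 = 0.72 V.
I_D = ½ k_p V_ov² = 0.5 × 7.45 × 0.72² = 1.93 mA.

I_D = 1.93 mA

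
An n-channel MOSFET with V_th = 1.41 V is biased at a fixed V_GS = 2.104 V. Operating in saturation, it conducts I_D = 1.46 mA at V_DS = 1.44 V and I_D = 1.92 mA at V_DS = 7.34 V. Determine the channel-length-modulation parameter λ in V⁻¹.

With V_GS fixed, I_D ∝ (1 + λ V_DS) in saturation, so I_D2/I_D1 = (1 + λ V_DS2)/(1 + λ V_DS1).
1.92/1.46 = 1.315 = (1 + 7.34 λ)/(1 + 1.44 λ).
Solving: λ (I_D1 V_DS2 − I_D2 V_DS1) = I_D2 − I_D1, so λ = (1.92 − 1.46) / (1.46 × 7.34 − 1.92 × 1.44) = 0.46 / 7.95 = 0.0578 V⁻¹.

λ = 0.0578 V⁻¹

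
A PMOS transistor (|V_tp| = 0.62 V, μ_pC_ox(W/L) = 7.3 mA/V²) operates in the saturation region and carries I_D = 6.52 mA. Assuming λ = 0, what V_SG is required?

In saturation I_D = ½ k_p (V_SG − |V_tp|)², so V_SG − |V_tp| = √(2 I_D / k_p) = √(2 × 6.52 / 7.3) = 1.34 V.
V_SG = 0.62 + 1.34 = 1.96 V.

V_SG = 1.96 V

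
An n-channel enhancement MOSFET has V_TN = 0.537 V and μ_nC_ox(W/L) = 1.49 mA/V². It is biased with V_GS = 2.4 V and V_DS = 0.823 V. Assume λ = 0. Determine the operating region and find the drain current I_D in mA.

Triode; I_D = 1.78 mA

V_ov = V_GS − V_TN = 2.4 − 0.537 = 1.86 V.
Since V_DS = 0.823 V < V_ov = 1.86 V, the device is in the triode region.
I_D = k_n [V_ov · V_DS − ½ V_DS²] = 1.49 × [1.86 × 0.823 − 0.5 × 0.823²] = 1.78 mA.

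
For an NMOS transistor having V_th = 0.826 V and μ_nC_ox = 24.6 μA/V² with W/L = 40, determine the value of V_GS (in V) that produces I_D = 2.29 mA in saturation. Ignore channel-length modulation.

V_GS = 2.98 V

k_n = μ_nC_ox · (W/L) = 0.984 mA/V².
In saturation I_D = ½ k_n (V_GS − V_th)², so V_GS − V_th = √(2 I_D / k_n) = √(2 × 2.29 / 0.984) = 2.16 V.
V_GS = 0.826 + 2.16 = 2.98 V.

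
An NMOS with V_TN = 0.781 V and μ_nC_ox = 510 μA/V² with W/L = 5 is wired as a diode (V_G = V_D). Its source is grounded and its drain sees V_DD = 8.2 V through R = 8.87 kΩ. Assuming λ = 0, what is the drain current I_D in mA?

With gate tied to drain, V_GS = V_DS ≥ V_GS − V_TN, so the device is in saturation.
k_n = μ_nC_ox · (W/L) = 2.55 mA/V².
KCL at the drain: ½ k_n (V_GS − V_TN)² = (V_DD − V_GS)/R.
Let x = V_GS − 0.781. Then 11.3 x² + x − 7.419 = 0, giving x = 0.767 V (positive root), so V_GS = 1.55 V.
I_D = (V_DD − V_GS)/R = (8.2 − 1.55) / 8.87 = 0.75 mA.

I_D = 0.750 mA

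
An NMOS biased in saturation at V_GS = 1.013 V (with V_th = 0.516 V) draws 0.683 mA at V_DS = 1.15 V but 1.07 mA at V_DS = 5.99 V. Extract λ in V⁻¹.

λ = 0.135 V⁻¹

With V_GS fixed, I_D ∝ (1 + λ V_DS) in saturation, so I_D2/I_D1 = (1 + λ V_DS2)/(1 + λ V_DS1).
1.07/0.683 = 1.567 = (1 + 5.99 λ)/(1 + 1.15 λ).
Solving: λ (I_D1 V_DS2 − I_D2 V_DS1) = I_D2 − I_D1, so λ = (1.07 − 0.683) / (0.683 × 5.99 − 1.07 × 1.15) = 0.387 / 2.86 = 0.135 V⁻¹.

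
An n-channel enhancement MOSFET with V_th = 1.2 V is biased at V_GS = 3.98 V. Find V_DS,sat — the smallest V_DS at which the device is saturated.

V_DS,sat = 2.78 V

The boundary between triode and saturation is V_DS = V_GS − V_th = V_ov.
V_ov = 3.98 − 1.2 = 2.78 V.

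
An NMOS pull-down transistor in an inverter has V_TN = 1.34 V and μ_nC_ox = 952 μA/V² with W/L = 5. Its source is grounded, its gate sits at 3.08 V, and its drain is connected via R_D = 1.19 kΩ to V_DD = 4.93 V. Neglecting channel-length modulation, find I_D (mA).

I_D = 3.70 mA

V_GS = V_G = 3.08 V, so V_ov = 3.08 − 1.34 = 1.74 V.
k_n = μ_nC_ox · (W/L) = 4.76 mA/V².
Assume saturation: I_D = ½ k_n V_ov² = 0.5 × 4.76 × 1.74² = 7.21 mA, giving V_DS = V_DD − I_D R_D = 4.93 − 7.21 × 1.19 = -3.64 V.
But -3.64 V < V_ov = 1.74 V, so the device is actually in triode.
In triode I_D = k_n[V_ov V_DS − ½ V_DS²] and I_D = (V_DD − V_DS)/R_D. Equating: 2.83 V_DS² − 10.86 V_DS + 4.93 = 0, giving V_DS = 0.526 V (the root below V_ov).
I_D = (4.93 − 0.526) / 1.19 = 3.7 mA.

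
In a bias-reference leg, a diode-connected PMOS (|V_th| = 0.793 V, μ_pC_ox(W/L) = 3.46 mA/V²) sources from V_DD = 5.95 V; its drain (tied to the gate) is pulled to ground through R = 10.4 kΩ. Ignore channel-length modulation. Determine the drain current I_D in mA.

I_D = 0.447 mA

With gate tied to drain, V_SG = V_SD ≥ V_SG − |V_th|, so the device is in saturation.
KCL at the drain: ½ k_p (V_SG − |V_th|)² = (V_DD − V_SG)/R.
Let x = V_SG − 0.793. Then 18 x² + x − 5.157 = 0, giving x = 0.508 V (positive root), so V_SG = 1.3 V.
I_D = (V_DD − V_SG)/R = (5.95 − 1.3) / 10.4 = 0.447 mA.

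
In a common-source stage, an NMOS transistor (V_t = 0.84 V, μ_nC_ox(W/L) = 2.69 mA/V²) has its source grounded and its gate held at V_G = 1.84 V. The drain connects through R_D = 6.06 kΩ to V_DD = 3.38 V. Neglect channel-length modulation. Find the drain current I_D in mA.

V_GS = V_G = 1.84 V, so V_ov = 1.84 − 0.84 = 1 V.
Assume saturation: I_D = ½ k_n V_ov² = 0.5 × 2.69 × 1² = 1.34 mA, giving V_DS = V_DD − I_D R_D = 3.38 − 1.34 × 6.06 = -4.77 V.
But -4.77 V < V_ov = 1 V, so the device is actually in triode.
In triode I_D = k_n[V_ov V_DS − ½ V_DS²] and I_D = (V_DD − V_DS)/R_D. Equating: 8.15 V_DS² − 17.3 V_DS + 3.38 = 0, giving V_DS = 0.218 V (the root below V_ov).
I_D = (3.38 − 0.218) / 6.06 = 0.522 mA.

I_D = 0.522 mA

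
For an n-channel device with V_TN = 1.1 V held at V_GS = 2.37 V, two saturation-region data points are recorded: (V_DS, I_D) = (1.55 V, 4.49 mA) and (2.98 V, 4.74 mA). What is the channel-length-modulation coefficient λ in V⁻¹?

λ = 0.0414 V⁻¹

With V_GS fixed, I_D ∝ (1 + λ V_DS) in saturation, so I_D2/I_D1 = (1 + λ V_DS2)/(1 + λ V_DS1).
4.74/4.49 = 1.056 = (1 + 2.98 λ)/(1 + 1.55 λ).
Solving: λ (I_D1 V_DS2 − I_D2 V_DS1) = I_D2 − I_D1, so λ = (4.74 − 4.49) / (4.49 × 2.98 − 4.74 × 1.55) = 0.25 / 6.03 = 0.0414 V⁻¹.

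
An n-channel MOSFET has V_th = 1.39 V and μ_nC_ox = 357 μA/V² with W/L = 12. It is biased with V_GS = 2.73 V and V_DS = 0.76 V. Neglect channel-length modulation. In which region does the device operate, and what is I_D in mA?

Triode; I_D = 3.13 mA

k_n = μ_nC_ox · (W/L) = 4.284 mA/V².
V_ov = V_GS − V_th = 2.73 − 1.39 = 1.34 V.
Since V_DS = 0.76 V < V_ov = 1.34 V, the device is in the triode region.
I_D = k_n [V_ov · V_DS − ½ V_DS²] = 4.284 × [1.34 × 0.76 − 0.5 × 0.76²] = 3.13 mA.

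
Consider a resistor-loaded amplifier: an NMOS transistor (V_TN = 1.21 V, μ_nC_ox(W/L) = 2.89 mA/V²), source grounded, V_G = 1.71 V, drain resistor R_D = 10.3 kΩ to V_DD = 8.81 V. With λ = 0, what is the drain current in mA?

V_GS = V_G = 1.71 V, so V_ov = 1.71 − 1.21 = 0.5 V.
Assume saturation: I_D = ½ k_n V_ov² = 0.5 × 2.89 × 0.5² = 0.361 mA, giving V_DS = V_DD − I_D R_D = 8.81 − 0.361 × 10.3 = 5.09 V.
V_DS = 5.09 V ≥ V_ov = 0.5 V, confirming saturation.

I_D = 0.361 mA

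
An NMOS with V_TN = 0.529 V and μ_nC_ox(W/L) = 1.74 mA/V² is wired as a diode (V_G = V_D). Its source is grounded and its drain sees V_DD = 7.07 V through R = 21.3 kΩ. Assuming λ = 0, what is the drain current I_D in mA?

With gate tied to drain, V_GS = V_DS ≥ V_GS − V_TN, so the device is in saturation.
KCL at the drain: ½ k_n (V_GS − V_TN)² = (V_DD − V_GS)/R.
Let x = V_GS − 0.529. Then 18.5 x² + x − 6.541 = 0, giving x = 0.568 V (positive root), so V_GS = 1.1 V.
I_D = (V_DD − V_GS)/R = (7.07 − 1.1) / 21.3 = 0.28 mA.

I_D = 0.280 mA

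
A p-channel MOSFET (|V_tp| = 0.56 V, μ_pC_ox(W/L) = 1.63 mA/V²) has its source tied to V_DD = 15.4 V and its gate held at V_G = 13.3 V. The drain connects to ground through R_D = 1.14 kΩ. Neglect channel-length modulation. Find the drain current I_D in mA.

V_SG = V_DD − V_G = 15.4 − 13.3 = 2.1 V, so V_ov = 2.1 − 0.56 = 1.54 V.
Assume saturation: I_D = ½ k_p V_ov² = 0.5 × 1.63 × 1.54² = 1.93 mA, giving V_SD = V_DD − I_D R_D = 15.4 − 1.93 × 1.14 = 13.2 V.
V_SD = 13.2 V ≥ V_ov = 1.54 V, confirming saturation.

I_D = 1.93 mA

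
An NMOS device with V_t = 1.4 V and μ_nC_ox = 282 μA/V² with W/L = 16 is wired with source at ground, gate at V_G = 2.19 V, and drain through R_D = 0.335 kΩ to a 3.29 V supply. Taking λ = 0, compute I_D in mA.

V_GS = V_G = 2.19 V, so V_ov = 2.19 − 1.4 = 0.79 V.
k_n = μ_nC_ox · (W/L) = 4.512 mA/V².
Assume saturation: I_D = ½ k_n V_ov² = 0.5 × 4.512 × 0.79² = 1.41 mA, giving V_DS = V_DD − I_D R_D = 3.29 − 1.41 × 0.335 = 2.82 V.
V_DS = 2.82 V ≥ V_ov = 0.79 V, confirming saturation.

I_D = 1.41 mA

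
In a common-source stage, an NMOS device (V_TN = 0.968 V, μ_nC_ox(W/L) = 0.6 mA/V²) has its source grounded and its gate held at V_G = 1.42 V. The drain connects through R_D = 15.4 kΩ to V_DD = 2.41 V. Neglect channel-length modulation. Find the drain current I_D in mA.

V_GS = V_G = 1.42 V, so V_ov = 1.42 − 0.968 = 0.452 V.
Assume saturation: I_D = ½ k_n V_ov² = 0.5 × 0.6 × 0.452² = 0.0613 mA, giving V_DS = V_DD − I_D R_D = 2.41 − 0.0613 × 15.4 = 1.47 V.
V_DS = 1.47 V ≥ V_ov = 0.452 V, confirming saturation.

I_D = 0.0613 mA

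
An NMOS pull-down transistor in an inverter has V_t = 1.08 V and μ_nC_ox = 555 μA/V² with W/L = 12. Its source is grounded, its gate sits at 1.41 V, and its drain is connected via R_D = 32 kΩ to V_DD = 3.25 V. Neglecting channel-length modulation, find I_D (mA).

I_D = 0.100 mA

V_GS = V_G = 1.41 V, so V_ov = 1.41 − 1.08 = 0.33 V.
k_n = μ_nC_ox · (W/L) = 6.66 mA/V².
Assume saturation: I_D = ½ k_n V_ov² = 0.5 × 6.66 × 0.33² = 0.363 mA, giving V_DS = V_DD − I_D R_D = 3.25 − 0.363 × 32 = -8.35 V.
But -8.35 V < V_ov = 0.33 V, so the device is actually in triode.
In triode I_D = k_n[V_ov V_DS − ½ V_DS²] and I_D = (V_DD − V_DS)/R_D. Equating: 107 V_DS² − 71.33 V_DS + 3.25 = 0, giving V_DS = 0.0492 V (the root below V_ov).
I_D = (3.25 − 0.0492) / 32 = 0.1 mA.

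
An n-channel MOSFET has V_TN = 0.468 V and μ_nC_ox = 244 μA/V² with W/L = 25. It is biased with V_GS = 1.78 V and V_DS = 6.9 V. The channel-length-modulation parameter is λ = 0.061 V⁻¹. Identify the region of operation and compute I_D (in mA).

k_n = μ_nC_ox · (W/L) = 6.1 mA/V².
V_ov = V_GS − V_TN = 1.78 − 0.468 = 1.31 V.
Since V_DS = 6.9 V ≥ V_ov = 1.31 V, the device is in saturation.
I_D = ½ k_n V_ov² (1 + λ V_DS) = 0.5 × 6.1 × 1.31² × (1 + 0.061 × 6.9) = 7.46 mA.

Saturation; I_D = 7.46 mA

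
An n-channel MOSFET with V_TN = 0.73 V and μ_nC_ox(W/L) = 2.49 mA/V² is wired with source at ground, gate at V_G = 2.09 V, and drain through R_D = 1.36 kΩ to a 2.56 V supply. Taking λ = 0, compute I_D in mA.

V_GS = V_G = 2.09 V, so V_ov = 2.09 − 0.73 = 1.36 V.
Assume saturation: I_D = ½ k_n V_ov² = 0.5 × 2.49 × 1.36² = 2.3 mA, giving V_DS = V_DD − I_D R_D = 2.56 − 2.3 × 1.36 = -0.572 V.
But -0.572 V < V_ov = 1.36 V, so the device is actually in triode.
In triode I_D = k_n[V_ov V_DS − ½ V_DS²] and I_D = (V_DD − V_DS)/R_D. Equating: 1.69 V_DS² − 5.606 V_DS + 2.56 = 0, giving V_DS = 0.547 V (the root below V_ov).
I_D = (2.56 − 0.547) / 1.36 = 1.48 mA.

I_D = 1.48 mA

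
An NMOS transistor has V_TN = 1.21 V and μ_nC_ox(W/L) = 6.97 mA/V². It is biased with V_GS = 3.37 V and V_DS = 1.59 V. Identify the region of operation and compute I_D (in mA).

V_ov = V_GS − V_TN = 3.37 − 1.21 = 2.16 V.
Since V_DS = 1.59 V < V_ov = 2.16 V, the device is in the triode region.
I_D = k_n [V_ov · V_DS − ½ V_DS²] = 6.97 × [2.16 × 1.59 − 0.5 × 1.59²] = 15.1 mA.

Triode; I_D = 15.1 mA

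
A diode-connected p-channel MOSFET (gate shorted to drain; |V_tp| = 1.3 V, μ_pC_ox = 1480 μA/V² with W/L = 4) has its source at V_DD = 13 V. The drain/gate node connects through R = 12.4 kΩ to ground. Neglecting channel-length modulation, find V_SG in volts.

With gate tied to drain, V_SG = V_SD ≥ V_SG − |V_tp|, so the device is in saturation.
k_p = μ_pC_ox · (W/L) = 5.92 mA/V².
KCL at the drain: ½ k_p (V_SG − |V_tp|)² = (V_DD − V_SG)/R.
Let x = V_SG − 1.3. Then 36.7 x² + x − 11.7 = 0, giving x = 0.551 V (positive root), so V_SG = 1.85 V.
I_D = (V_DD − V_SG)/R = (13 − 1.85) / 12.4 = 0.899 mA.

V_SG = 1.85 V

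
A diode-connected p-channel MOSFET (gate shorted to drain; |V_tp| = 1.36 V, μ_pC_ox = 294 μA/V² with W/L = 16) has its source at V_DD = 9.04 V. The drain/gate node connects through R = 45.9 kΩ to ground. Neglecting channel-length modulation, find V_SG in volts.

V_SG = 1.62 V

With gate tied to drain, V_SG = V_SD ≥ V_SG − |V_tp|, so the device is in saturation.
k_p = μ_pC_ox · (W/L) = 4.704 mA/V².
KCL at the drain: ½ k_p (V_SG − |V_tp|)² = (V_DD − V_SG)/R.
Let x = V_SG − 1.36. Then 108 x² + x − 7.68 = 0, giving x = 0.262 V (positive root), so V_SG = 1.62 V.
I_D = (V_DD − V_SG)/R = (9.04 − 1.62) / 45.9 = 0.162 mA.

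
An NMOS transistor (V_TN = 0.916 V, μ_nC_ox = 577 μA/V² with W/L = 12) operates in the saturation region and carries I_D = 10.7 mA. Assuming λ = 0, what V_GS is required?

k_n = μ_nC_ox · (W/L) = 6.924 mA/V².
In saturation I_D = ½ k_n (V_GS − V_TN)², so V_GS − V_TN = √(2 I_D / k_n) = √(2 × 10.7 / 6.924) = 1.76 V.
V_GS = 0.916 + 1.76 = 2.67 V.

V_GS = 2.67 V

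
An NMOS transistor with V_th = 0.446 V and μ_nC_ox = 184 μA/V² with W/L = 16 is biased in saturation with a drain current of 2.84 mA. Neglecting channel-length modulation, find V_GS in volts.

V_GS = 1.84 V

k_n = μ_nC_ox · (W/L) = 2.944 mA/V².
In saturation I_D = ½ k_n (V_GS − V_th)², so V_GS − V_th = √(2 I_D / k_n) = √(2 × 2.84 / 2.944) = 1.39 V.
V_GS = 0.446 + 1.39 = 1.84 V.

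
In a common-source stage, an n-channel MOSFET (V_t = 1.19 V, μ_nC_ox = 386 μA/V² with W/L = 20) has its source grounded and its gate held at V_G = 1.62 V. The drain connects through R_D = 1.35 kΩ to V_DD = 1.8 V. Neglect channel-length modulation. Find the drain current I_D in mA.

V_GS = V_G = 1.62 V, so V_ov = 1.62 − 1.19 = 0.43 V.
k_n = μ_nC_ox · (W/L) = 7.72 mA/V².
Assume saturation: I_D = ½ k_n V_ov² = 0.5 × 7.72 × 0.43² = 0.714 mA, giving V_DS = V_DD − I_D R_D = 1.8 − 0.714 × 1.35 = 0.836 V.
V_DS = 0.836 V ≥ V_ov = 0.43 V, confirming saturation.

I_D = 0.714 mA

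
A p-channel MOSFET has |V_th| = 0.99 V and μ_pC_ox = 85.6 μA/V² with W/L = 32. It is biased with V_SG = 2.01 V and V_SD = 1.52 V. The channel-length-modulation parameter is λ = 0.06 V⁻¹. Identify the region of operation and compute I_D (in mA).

Saturation; I_D = 1.55 mA

k_p = μ_pC_ox · (W/L) = 2.739 mA/V².
V_ov = V_SG − |V_th| = 2.01 − 0.99 = 1.02 V.
Since V_SD = 1.52 V ≥ V_ov = 1.02 V, the device is in saturation.
I_D = ½ k_p V_ov² (1 + λ V_SD) = 0.5 × 2.739 × 1.02² × (1 + 0.06 × 1.52) = 1.55 mA.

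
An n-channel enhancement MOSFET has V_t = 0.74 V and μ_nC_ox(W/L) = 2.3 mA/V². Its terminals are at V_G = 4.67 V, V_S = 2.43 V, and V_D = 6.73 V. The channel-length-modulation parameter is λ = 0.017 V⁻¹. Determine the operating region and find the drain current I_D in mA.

Saturation; I_D = 2.78 mA

V_GS = V_G − V_S = 4.67 − 2.43 = 2.24 V; V_DS = V_D − V_S = 6.73 − 2.43 = 4.3 V.
V_ov = V_GS − V_t = 2.24 − 0.74 = 1.5 V.
Since V_DS = 4.3 V ≥ V_ov = 1.5 V, the device is in saturation.
I_D = ½ k_n V_ov² (1 + λ V_DS) = 0.5 × 2.3 × 1.5² × (1 + 0.017 × 4.3) = 2.78 mA.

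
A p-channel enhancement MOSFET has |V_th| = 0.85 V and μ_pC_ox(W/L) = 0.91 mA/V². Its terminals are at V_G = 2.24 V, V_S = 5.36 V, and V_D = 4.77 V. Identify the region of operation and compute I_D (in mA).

Triode; I_D = 1.06 mA

V_SG = V_S − V_G = 5.36 − 2.24 = 3.12 V; V_SD = V_S − V_D = 5.36 − 4.77 = 0.59 V.
V_ov = V_SG − |V_th| = 3.12 − 0.85 = 2.27 V.
Since V_SD = 0.59 V < V_ov = 2.27 V, the device is in the triode region.
I_D = k_p [V_ov · V_SD − ½ V_SD²] = 0.91 × [2.27 × 0.59 − 0.5 × 0.59²] = 1.06 mA.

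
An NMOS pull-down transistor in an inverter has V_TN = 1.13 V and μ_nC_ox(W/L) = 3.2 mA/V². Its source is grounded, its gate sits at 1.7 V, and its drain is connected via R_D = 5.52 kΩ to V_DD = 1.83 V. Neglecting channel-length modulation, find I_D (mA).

I_D = 0.296 mA

V_GS = V_G = 1.7 V, so V_ov = 1.7 − 1.13 = 0.57 V.
Assume saturation: I_D = ½ k_n V_ov² = 0.5 × 3.2 × 0.57² = 0.52 mA, giving V_DS = V_DD − I_D R_D = 1.83 − 0.52 × 5.52 = -1.04 V.
But -1.04 V < V_ov = 0.57 V, so the device is actually in triode.
In triode I_D = k_n[V_ov V_DS − ½ V_DS²] and I_D = (V_DD − V_DS)/R_D. Equating: 8.83 V_DS² − 11.07 V_DS + 1.83 = 0, giving V_DS = 0.196 V (the root below V_ov).
I_D = (1.83 − 0.196) / 5.52 = 0.296 mA.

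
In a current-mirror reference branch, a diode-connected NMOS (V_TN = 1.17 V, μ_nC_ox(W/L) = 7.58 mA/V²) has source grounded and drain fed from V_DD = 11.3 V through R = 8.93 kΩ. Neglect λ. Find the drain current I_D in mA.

With gate tied to drain, V_GS = V_DS ≥ V_GS − V_TN, so the device is in saturation.
KCL at the drain: ½ k_n (V_GS − V_TN)² = (V_DD − V_GS)/R.
Let x = V_GS − 1.17. Then 33.8 x² + x − 10.13 = 0, giving x = 0.533 V (positive root), so V_GS = 1.7 V.
I_D = (V_DD − V_GS)/R = (11.3 − 1.7) / 8.93 = 1.07 mA.

I_D = 1.07 mA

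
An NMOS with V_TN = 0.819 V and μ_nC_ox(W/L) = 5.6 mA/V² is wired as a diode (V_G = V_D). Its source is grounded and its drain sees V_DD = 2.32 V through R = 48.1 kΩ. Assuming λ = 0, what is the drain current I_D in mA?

With gate tied to drain, V_GS = V_DS ≥ V_GS − V_TN, so the device is in saturation.
KCL at the drain: ½ k_n (V_GS − V_TN)² = (V_DD − V_GS)/R.
Let x = V_GS − 0.819. Then 135 x² + x − 1.501 = 0, giving x = 0.102 V (positive root), so V_GS = 0.921 V.
I_D = (V_DD − V_GS)/R = (2.32 − 0.921) / 48.1 = 0.0291 mA.

I_D = 0.0291 mA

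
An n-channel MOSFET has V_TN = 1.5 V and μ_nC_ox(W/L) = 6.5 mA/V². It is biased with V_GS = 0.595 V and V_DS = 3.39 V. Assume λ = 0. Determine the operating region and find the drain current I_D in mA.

Cutoff; I_D = 0 mA

V_GS = 0.595 V < V_TN = 1.5 V, so the transistor is in cutoff.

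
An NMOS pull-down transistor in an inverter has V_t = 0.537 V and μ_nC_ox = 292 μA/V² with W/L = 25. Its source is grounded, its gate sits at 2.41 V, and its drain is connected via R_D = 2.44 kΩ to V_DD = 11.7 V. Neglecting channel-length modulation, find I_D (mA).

V_GS = V_G = 2.41 V, so V_ov = 2.41 − 0.537 = 1.87 V.
k_n = μ_nC_ox · (W/L) = 7.3 mA/V².
Assume saturation: I_D = ½ k_n V_ov² = 0.5 × 7.3 × 1.87² = 12.8 mA, giving V_DS = V_DD − I_D R_D = 11.7 − 12.8 × 2.44 = -19.5 V.
But -19.5 V < V_ov = 1.87 V, so the device is actually in triode.
In triode I_D = k_n[V_ov V_DS − ½ V_DS²] and I_D = (V_DD − V_DS)/R_D. Equating: 8.91 V_DS² − 34.36 V_DS + 11.7 = 0, giving V_DS = 0.377 V (the root below V_ov).
I_D = (11.7 − 0.377) / 2.44 = 4.64 mA.

I_D = 4.64 mA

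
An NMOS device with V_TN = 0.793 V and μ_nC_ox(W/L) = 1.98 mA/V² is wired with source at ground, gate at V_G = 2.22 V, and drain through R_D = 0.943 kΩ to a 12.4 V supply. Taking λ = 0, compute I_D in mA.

I_D = 2.02 mA

V_GS = V_G = 2.22 V, so V_ov = 2.22 − 0.793 = 1.43 V.
Assume saturation: I_D = ½ k_n V_ov² = 0.5 × 1.98 × 1.43² = 2.02 mA, giving V_DS = V_DD − I_D R_D = 12.4 − 2.02 × 0.943 = 10.5 V.
V_DS = 10.5 V ≥ V_ov = 1.43 V, confirming saturation.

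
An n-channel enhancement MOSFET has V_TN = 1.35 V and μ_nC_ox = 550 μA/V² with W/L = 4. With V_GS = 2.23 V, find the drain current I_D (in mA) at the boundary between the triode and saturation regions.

At the boundary V_DS = V_ov = V_GS − V_TN = 2.23 − 1.35 = 0.88 V.
k_n = μ_nC_ox · (W/L) = 2.2 mA/V².
I_D = ½ k_n V_ov² = 0.5 × 2.2 × 0.88² = 0.852 mA.

I_D = 0.852 mA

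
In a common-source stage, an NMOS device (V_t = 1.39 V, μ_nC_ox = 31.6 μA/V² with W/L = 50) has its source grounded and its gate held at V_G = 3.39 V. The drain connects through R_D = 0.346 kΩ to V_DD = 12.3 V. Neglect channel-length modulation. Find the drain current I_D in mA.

I_D = 3.16 mA

V_GS = V_G = 3.39 V, so V_ov = 3.39 − 1.39 = 2 V.
k_n = μ_nC_ox · (W/L) = 1.58 mA/V².
Assume saturation: I_D = ½ k_n V_ov² = 0.5 × 1.58 × 2² = 3.16 mA, giving V_DS = V_DD − I_D R_D = 12.3 − 3.16 × 0.346 = 11.2 V.
V_DS = 11.2 V ≥ V_ov = 2 V, confirming saturation.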